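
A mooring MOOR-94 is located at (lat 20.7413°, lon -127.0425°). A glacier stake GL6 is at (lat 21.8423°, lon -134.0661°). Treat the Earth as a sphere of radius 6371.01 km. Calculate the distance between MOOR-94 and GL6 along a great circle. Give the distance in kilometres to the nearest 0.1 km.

737.8 km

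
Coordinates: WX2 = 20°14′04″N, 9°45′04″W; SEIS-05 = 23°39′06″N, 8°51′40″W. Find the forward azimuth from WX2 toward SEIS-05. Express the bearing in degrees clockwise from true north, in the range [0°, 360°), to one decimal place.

WX2: φ = +20.23444°, λ = -9.75111°
SEIS-05: φ = +23.65167°, λ = -8.86111°
Δλ = 0.8900°
y = sin Δλ · cos φ₂ = 0.014228
x = cos φ₁ sin φ₂ − sin φ₁ cos φ₂ cos Δλ = 0.059645
θ = atan2(y, x) = 13.4170° → 13.4170° (mod 360°)

13.4°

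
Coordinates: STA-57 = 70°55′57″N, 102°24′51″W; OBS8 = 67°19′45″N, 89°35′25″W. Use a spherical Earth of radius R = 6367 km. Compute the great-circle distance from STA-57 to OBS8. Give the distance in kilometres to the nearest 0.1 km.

644.4 km

STA-57: φ = +70.93250°, λ = -102.41417°
OBS8: φ = +67.32917°, λ = -89.59028°
Δφ = -3.6033°,  Δλ = 12.8239°
a = sin²(Δφ/2) + cos φ₁ cos φ₂ sin²(Δλ/2) = 0.002559
c = 2·arcsin(√a) = 0.101213 rad = 5.7991°
d = R·c = 6367 × 0.101213 = 644.4 km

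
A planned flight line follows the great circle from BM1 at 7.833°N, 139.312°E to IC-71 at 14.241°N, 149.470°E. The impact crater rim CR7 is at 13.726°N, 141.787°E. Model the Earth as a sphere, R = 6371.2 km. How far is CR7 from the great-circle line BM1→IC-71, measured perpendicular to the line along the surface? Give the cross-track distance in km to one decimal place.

δ₁₃ = central angle BM1→CR7 = 0.111254 rad  (haversine)
θ₁₃ = bearing BM1→CR7 = 22.200°,  θ₁₂ = bearing BM1→IC-71 = 56.376°
dₓₜ = R·arcsin(sin δ₁₃ · sin(θ₁₃ − θ₁₂)) = 6371.2·arcsin(0.11102·sin(-34.176°)) = -397.606 km
|dₓₜ| = 397.606 km

397.6 km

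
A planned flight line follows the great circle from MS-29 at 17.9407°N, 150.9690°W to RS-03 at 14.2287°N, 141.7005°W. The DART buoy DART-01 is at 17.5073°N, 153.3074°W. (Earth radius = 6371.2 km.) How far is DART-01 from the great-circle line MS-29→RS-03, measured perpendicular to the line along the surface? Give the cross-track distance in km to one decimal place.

δ₁₃ = central angle MS-29→DART-01 = 0.039604 rad  (haversine)
θ₁₃ = bearing MS-29→DART-01 = 259.347°,  θ₁₂ = bearing MS-29→RS-03 = 111.292°
dₓₜ = R·arcsin(sin δ₁₃ · sin(θ₁₃ − θ₁₂)) = 6371.2·arcsin(0.03959·sin(148.055°)) = 133.483 km
|dₓₜ| = 133.483 km

133.5 km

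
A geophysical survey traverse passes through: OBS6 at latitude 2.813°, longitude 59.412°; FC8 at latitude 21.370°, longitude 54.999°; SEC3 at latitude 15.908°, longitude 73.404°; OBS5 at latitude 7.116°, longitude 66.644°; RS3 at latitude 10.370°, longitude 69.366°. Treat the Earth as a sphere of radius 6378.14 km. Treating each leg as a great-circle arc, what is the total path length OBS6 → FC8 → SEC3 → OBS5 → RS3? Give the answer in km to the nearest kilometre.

5848 km

OBS6→FC8: c = 0.332437 rad, d = 2120.33 km
FC8→SEC3: c = 0.318682 rad, d = 2032.60 km
SEC3→OBS5: c = 0.192048 rad, d = 1224.91 km
OBS5→RS3: c = 0.073686 rad, d = 469.98 km
Total = 2120.33 + 2032.60 + 1224.91 + 469.98 = 5847.82 km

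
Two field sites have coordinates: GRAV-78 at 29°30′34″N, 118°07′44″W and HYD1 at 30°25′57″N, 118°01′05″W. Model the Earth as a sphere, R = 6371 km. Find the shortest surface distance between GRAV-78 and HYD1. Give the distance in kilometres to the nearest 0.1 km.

103.2 km

GRAV-78: φ = +29.50944°, λ = -118.12889°
HYD1: φ = +30.43250°, λ = -118.01806°
Δφ = 0.9231°,  Δλ = 0.1108°
a = sin²(Δφ/2) + cos φ₁ cos φ₂ sin²(Δλ/2) = 0.000066
c = 2·arcsin(√a) = 0.016197 rad = 0.9280°
d = R·c = 6371 × 0.016197 = 103.2 km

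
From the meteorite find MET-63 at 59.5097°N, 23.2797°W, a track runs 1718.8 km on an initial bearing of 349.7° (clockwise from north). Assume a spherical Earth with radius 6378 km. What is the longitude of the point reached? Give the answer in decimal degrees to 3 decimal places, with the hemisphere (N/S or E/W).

33.526°W

δ = d/R = 1718.8/6378 = 0.269489 rad
φ₂ = arcsin(sin φ₁ cos δ + cos φ₁ sin δ cos θ)
   = arcsin(0.86172·0.96391 + 0.50739·0.26624·0.98389) = 74.47717°
λ₂ = λ₁ + atan2(sin θ sin δ cos φ₁, cos δ − sin φ₁ sin φ₂) = -33.52588°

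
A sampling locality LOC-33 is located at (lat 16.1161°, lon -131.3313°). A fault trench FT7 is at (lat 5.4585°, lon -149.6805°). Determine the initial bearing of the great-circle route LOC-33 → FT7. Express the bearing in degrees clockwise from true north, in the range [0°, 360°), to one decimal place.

Δλ = -18.3492°
y = sin Δλ · cos φ₂ = -0.313380
x = cos φ₁ sin φ₂ − sin φ₁ cos φ₂ cos Δλ = -0.170890
θ = atan2(y, x) = -118.6041° → 241.3959° (mod 360°)

241.4°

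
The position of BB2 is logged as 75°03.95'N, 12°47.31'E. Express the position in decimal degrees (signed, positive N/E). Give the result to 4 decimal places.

lat: 75.0658° N → +75.0658°
lon: 12.7885° E → +12.7885°

+75.0658°, +12.7885°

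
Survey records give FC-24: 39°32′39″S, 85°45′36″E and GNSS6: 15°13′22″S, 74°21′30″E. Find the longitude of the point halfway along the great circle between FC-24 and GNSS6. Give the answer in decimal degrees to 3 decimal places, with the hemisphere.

79.421°E

FC-24: φ = -39.54417°, λ = +85.76000°
GNSS6: φ = -15.22278°, λ = +74.35833°
Bx = cos φ₂ cos Δλ = 0.945870,  By = cos φ₂ sin Δλ = -0.190749
φₘ = atan2(sin φ₁ + sin φ₂, √((cos φ₁ + Bx)² + By²)) = -27.49820°
λₘ = λ₁ + atan2(By, cos φ₁ + Bx) = 79.42076°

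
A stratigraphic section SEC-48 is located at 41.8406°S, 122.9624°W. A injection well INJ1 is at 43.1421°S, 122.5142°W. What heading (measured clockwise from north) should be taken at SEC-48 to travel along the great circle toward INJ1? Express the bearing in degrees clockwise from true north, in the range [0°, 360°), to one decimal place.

165.9°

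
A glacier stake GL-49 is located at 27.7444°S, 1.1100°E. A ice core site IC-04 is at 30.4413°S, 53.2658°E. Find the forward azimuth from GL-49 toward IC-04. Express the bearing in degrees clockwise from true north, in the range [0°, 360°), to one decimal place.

106.5°

Δλ = 52.1558°
y = sin Δλ · cos φ₂ = 0.680823
x = cos φ₁ sin φ₂ − sin φ₁ cos φ₂ cos Δλ = -0.202169
θ = atan2(y, x) = 106.5387° → 106.5387° (mod 360°)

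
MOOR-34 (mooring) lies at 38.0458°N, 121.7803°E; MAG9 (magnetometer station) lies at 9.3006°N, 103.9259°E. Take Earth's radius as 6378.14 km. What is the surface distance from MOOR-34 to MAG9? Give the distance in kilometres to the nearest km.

3666 km

Δφ = -28.7452°,  Δλ = -17.8544°
a = sin²(Δφ/2) + cos φ₁ cos φ₂ sin²(Δλ/2) = 0.080331
c = 2·arcsin(√a) = 0.574732 rad = 32.9297°
d = R·c = 6378.14 × 0.574732 = 3665.7 km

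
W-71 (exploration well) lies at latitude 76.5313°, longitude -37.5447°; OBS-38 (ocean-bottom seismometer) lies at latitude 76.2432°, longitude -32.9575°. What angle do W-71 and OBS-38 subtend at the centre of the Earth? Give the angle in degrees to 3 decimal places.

Δφ = -0.2881°,  Δλ = 4.5872°
a = sin²(Δφ/2) + cos φ₁ cos φ₂ sin²(Δλ/2) = 0.000095
c = 2·arcsin(√a) = 0.019497 rad = 1.1171°

1.117°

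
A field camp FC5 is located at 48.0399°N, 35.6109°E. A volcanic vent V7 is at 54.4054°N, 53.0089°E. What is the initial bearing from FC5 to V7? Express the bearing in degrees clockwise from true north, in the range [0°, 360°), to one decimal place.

Δλ = 17.3980°
y = sin Δλ · cos φ₂ = 0.174036
x = cos φ₁ sin φ₂ − sin φ₁ cos φ₂ cos Δλ = 0.130672
θ = atan2(y, x) = 53.0997° → 53.0997° (mod 360°)

53.1°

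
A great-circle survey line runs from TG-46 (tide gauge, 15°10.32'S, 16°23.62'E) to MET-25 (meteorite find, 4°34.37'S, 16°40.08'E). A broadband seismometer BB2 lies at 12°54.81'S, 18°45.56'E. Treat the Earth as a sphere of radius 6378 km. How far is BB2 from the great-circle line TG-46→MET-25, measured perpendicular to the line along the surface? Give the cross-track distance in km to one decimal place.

250.1 km

TG-46: φ = -15.17200°, λ = +16.39367°
MET-25: φ = -4.57283°, λ = +16.66800°
BB2: φ = -12.91350°, λ = +18.75933°
δ₁₃ = central angle TG-46→BB2 = 0.056195 rad  (haversine)
θ₁₃ = bearing TG-46→BB2 = 45.752°,  θ₁₂ = bearing TG-46→MET-25 = 1.486°
dₓₜ = R·arcsin(sin δ₁₃ · sin(θ₁₃ − θ₁₂)) = 6378·arcsin(0.05617·sin(44.266°)) = 250.100 km
|dₓₜ| = 250.100 km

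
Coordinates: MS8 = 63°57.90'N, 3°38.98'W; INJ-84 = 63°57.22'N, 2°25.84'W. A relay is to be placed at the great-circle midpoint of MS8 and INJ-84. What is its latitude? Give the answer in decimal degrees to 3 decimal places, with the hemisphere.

63.961°N

MS8: φ = +63.96500°, λ = -3.64967°
INJ-84: φ = +63.95367°, λ = -2.43067°
Bx = cos φ₂ cos Δλ = 0.438998,  By = cos φ₂ sin Δλ = 0.009341
φₘ = atan2(sin φ₁ + sin φ₂, √((cos φ₁ + Bx)² + By²)) = 63.96061°
λₘ = λ₁ + atan2(By, cos φ₁ + Bx) = -3.04004°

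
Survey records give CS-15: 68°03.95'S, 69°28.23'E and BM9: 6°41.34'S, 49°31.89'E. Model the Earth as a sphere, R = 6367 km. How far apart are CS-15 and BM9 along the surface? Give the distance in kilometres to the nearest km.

6981 km

CS-15: φ = -68.06583°, λ = +69.47050°
BM9: φ = -6.68900°, λ = +49.53150°
Δφ = 61.3768°,  Δλ = -19.9390°
a = sin²(Δφ/2) + cos φ₁ cos φ₂ sin²(Δλ/2) = 0.271596
c = 2·arcsin(√a) = 1.096393 rad = 62.8187°
d = R·c = 6367 × 1.096393 = 6980.7 km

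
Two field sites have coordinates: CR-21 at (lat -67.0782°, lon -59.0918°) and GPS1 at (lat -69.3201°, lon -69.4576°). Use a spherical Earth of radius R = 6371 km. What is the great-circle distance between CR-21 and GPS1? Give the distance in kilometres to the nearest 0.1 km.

Δφ = -2.2419°,  Δλ = -10.3658°
a = sin²(Δφ/2) + cos φ₁ cos φ₂ sin²(Δλ/2) = 0.001505
c = 2·arcsin(√a) = 0.077611 rad = 4.4468°
d = R·c = 6371 × 0.077611 = 494.5 km

494.5 km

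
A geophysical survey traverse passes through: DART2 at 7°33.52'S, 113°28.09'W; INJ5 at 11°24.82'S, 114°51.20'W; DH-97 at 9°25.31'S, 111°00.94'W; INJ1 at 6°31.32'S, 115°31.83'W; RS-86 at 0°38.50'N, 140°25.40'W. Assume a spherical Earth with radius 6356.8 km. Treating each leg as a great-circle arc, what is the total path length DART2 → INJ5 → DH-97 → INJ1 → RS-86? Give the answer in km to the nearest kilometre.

4387 km

DART2: φ = -7.55867°, λ = -113.46817°
INJ5: φ = -11.41367°, λ = -114.85333°
DH-97: φ = -9.42183°, λ = -111.01567°
INJ1: φ = -6.52200°, λ = -115.53050°
RS-86: φ = +0.64167°, λ = -140.42333°
DART2→INJ5: c = 0.071381 rad, d = 453.76 km
INJ5→DH-97: c = 0.074482 rad, d = 473.47 km
DH-97→INJ1: c = 0.093005 rad, d = 591.21 km
INJ1→RS-86: c = 0.451261 rad, d = 2868.58 km
Total = 453.76 + 473.47 + 591.21 + 2868.58 = 4387.02 km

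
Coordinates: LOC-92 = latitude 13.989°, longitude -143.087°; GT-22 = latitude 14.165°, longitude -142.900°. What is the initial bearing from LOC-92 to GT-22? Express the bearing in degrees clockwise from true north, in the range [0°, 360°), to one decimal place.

45.8°

Δλ = 0.1870°
y = sin Δλ · cos φ₂ = 0.003165
x = cos φ₁ sin φ₂ − sin φ₁ cos φ₂ cos Δλ = 0.003073
θ = atan2(y, x) = 45.8404° → 45.8404° (mod 360°)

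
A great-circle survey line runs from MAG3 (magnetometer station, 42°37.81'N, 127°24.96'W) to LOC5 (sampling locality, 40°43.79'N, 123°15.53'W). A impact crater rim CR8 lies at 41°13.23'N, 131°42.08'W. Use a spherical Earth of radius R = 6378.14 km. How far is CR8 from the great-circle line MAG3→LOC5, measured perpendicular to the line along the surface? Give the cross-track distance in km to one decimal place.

307.7 km

MAG3: φ = +42.63017°, λ = -127.41600°
LOC5: φ = +40.72983°, λ = -123.25883°
CR8: φ = +41.22050°, λ = -131.70133°
δ₁₃ = central angle MAG3→CR8 = 0.060834 rad  (haversine)
θ₁₃ = bearing MAG3→CR8 = 247.591°,  θ₁₂ = bearing MAG3→LOC5 = 120.074°
dₓₜ = R·arcsin(sin δ₁₃ · sin(θ₁₃ − θ₁₂)) = 6378.14·arcsin(0.06080·sin(127.517°)) = 307.685 km
|dₓₜ| = 307.685 km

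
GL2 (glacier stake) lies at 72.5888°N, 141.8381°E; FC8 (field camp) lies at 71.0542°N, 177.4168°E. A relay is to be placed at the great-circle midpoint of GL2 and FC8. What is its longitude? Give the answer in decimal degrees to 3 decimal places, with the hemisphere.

Bx = cos φ₂ cos Δλ = 0.264063,  By = cos φ₂ sin Δλ = 0.188902
φₘ = atan2(sin φ₁ + sin φ₂, √((cos φ₁ + Bx)² + By²)) = 72.63586°
λₘ = λ₁ + atan2(By, cos φ₁ + Bx) = 160.37721°

160.377°E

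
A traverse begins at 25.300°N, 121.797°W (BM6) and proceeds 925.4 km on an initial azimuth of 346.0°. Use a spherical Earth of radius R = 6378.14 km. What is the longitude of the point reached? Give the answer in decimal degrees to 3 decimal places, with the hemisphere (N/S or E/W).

124.197°W

δ = d/R = 925.4/6378.14 = 0.145089 rad
φ₂ = arcsin(sin φ₁ cos δ + cos φ₁ sin δ cos θ)
   = arcsin(0.42736·0.98949 + 0.90408·0.14458·0.97030) = 33.34629°
λ₂ = λ₁ + atan2(sin θ sin δ cos φ₁, cos δ − sin φ₁ sin φ₂) = -124.19672°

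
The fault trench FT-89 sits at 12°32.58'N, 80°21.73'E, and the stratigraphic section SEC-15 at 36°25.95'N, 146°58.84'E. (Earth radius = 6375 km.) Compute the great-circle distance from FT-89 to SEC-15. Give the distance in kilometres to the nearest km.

7105 km

FT-89: φ = +12.54300°, λ = +80.36217°
SEC-15: φ = +36.43250°, λ = +146.98067°
Δφ = 23.8895°,  Δλ = 66.6185°
a = sin²(Δφ/2) + cos φ₁ cos φ₂ sin²(Δλ/2) = 0.279679
c = 2·arcsin(√a) = 1.114482 rad = 63.8551°
d = R·c = 6375 × 1.114482 = 7104.8 km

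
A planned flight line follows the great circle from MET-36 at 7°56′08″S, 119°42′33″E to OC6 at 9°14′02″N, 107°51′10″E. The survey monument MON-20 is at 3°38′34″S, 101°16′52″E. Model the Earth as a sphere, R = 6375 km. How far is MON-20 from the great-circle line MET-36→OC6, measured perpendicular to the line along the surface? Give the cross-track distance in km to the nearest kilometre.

1418 km

MET-36: φ = -7.93556°, λ = +119.70917°
OC6: φ = +9.23389°, λ = +107.85278°
MON-20: φ = -3.64278°, λ = +101.28111°
δ₁₃ = central angle MET-36→MON-20 = 0.328555 rad  (haversine)
θ₁₃ = bearing MET-36→MON-20 = 282.127°,  θ₁₂ = bearing MET-36→OC6 = 325.246°
dₓₜ = R·arcsin(sin δ₁₃ · sin(θ₁₃ − θ₁₂)) = 6375·arcsin(0.32268·sin(-43.119°)) = -1417.697 km
|dₓₜ| = 1417.697 km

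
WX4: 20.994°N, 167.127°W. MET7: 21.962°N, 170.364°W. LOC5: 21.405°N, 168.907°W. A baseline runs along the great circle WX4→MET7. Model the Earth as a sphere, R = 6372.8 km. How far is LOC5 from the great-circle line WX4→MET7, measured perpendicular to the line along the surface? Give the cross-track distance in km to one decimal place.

δ₁₃ = central angle WX4→LOC5 = 0.029839 rad  (haversine)
θ₁₃ = bearing WX4→LOC5 = 284.231°,  θ₁₂ = bearing WX4→MET7 = 288.403°
dₓₜ = R·arcsin(sin δ₁₃ · sin(θ₁₃ − θ₁₂)) = 6372.8·arcsin(0.02983·sin(-4.173°)) = -13.834 km
|dₓₜ| = 13.834 km

13.8 km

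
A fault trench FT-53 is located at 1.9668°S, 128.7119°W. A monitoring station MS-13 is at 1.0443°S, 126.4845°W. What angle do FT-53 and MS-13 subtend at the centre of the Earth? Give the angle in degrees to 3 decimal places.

Δφ = 0.9225°,  Δλ = 2.2274°
a = sin²(Δφ/2) + cos φ₁ cos φ₂ sin²(Δλ/2) = 0.000442
c = 2·arcsin(√a) = 0.042065 rad = 2.4101°

2.410°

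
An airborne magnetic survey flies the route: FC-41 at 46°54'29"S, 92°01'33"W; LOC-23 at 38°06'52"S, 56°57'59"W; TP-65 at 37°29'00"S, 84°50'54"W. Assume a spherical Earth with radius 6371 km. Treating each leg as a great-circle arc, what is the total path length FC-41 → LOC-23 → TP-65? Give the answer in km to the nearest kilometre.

5448 km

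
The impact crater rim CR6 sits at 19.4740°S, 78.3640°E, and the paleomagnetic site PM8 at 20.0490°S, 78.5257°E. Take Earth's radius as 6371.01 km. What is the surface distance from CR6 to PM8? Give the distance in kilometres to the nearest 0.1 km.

Δφ = -0.5750°,  Δλ = 0.1617°
a = sin²(Δφ/2) + cos φ₁ cos φ₂ sin²(Δλ/2) = 0.000027
c = 2·arcsin(√a) = 0.010381 rad = 0.5948°
d = R·c = 6371.01 × 0.010381 = 66.1 km

66.1 km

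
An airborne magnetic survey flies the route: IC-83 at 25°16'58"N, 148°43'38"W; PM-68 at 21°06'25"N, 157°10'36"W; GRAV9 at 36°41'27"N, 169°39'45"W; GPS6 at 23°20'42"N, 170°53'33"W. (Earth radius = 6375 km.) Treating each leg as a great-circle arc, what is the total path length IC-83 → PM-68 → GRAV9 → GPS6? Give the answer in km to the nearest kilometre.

4584 km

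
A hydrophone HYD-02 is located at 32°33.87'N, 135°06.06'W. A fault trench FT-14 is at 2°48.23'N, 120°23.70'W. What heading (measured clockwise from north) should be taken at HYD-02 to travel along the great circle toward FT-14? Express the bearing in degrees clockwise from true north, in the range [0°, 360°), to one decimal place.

HYD-02: φ = +32.56450°, λ = -135.10100°
FT-14: φ = +2.80383°, λ = -120.39500°
Δλ = 14.7060°
y = sin Δλ · cos φ₂ = 0.253555
x = cos φ₁ sin φ₂ − sin φ₁ cos φ₂ cos Δλ = -0.478767
θ = atan2(y, x) = 152.0943° → 152.0943° (mod 360°)

152.1°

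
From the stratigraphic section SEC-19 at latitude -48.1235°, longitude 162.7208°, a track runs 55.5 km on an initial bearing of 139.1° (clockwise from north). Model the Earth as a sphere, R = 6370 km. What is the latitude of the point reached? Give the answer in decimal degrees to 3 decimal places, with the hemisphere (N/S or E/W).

48.500°S

δ = d/R = 55.5/6370 = 0.008713 rad
φ₂ = arcsin(sin φ₁ cos δ + cos φ₁ sin δ cos θ)
   = arcsin(-0.74459·0.99996 + 0.66753·0.00871·-0.75585) = -48.49977°
λ₂ = λ₁ + atan2(sin θ sin δ cos φ₁, cos δ − sin φ₁ sin φ₂) = 163.21406°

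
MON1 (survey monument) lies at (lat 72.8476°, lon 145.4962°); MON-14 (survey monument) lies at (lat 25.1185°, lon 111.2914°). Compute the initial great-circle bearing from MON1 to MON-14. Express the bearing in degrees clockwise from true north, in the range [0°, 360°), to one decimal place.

Δλ = -34.2048°
y = sin Δλ · cos φ₂ = -0.508991
x = cos φ₁ sin φ₂ − sin φ₁ cos φ₂ cos Δλ = -0.590329
θ = atan2(y, x) = -139.2316° → 220.7684° (mod 360°)

220.8°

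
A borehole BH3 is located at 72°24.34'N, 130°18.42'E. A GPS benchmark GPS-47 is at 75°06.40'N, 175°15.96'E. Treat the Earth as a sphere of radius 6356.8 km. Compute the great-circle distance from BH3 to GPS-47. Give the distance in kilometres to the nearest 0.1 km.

1390.4 km

BH3: φ = +72.40567°, λ = +130.30700°
GPS-47: φ = +75.10667°, λ = +175.26600°
Δφ = 2.7010°,  Δλ = 44.9590°
a = sin²(Δφ/2) + cos φ₁ cos φ₂ sin²(Δλ/2) = 0.011913
c = 2·arcsin(√a) = 0.218733 rad = 12.5325°
d = R·c = 6356.8 × 0.218733 = 1390.4 km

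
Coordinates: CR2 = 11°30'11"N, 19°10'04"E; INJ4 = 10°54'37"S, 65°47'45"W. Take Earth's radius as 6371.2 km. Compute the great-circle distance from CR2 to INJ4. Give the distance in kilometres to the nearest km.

CR2: φ = +11.50306°, λ = +19.16778°
INJ4: φ = -10.91028°, λ = -65.79583°
Δφ = -22.4133°,  Δλ = -84.9636°
a = sin²(Δφ/2) + cos φ₁ cos φ₂ sin²(Δλ/2) = 0.476637
c = 2·arcsin(√a) = 1.524054 rad = 87.3218°
d = R·c = 6371.2 × 1.524054 = 9710.1 km

9710 km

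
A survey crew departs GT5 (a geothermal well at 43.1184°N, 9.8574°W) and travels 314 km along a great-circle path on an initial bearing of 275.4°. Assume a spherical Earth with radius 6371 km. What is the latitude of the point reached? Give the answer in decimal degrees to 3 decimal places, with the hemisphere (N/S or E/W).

43.319°N

δ = d/R = 314/6371 = 0.049286 rad
φ₂ = arcsin(sin φ₁ cos δ + cos φ₁ sin δ cos θ)
   = arcsin(0.68351·0.99879 + 0.72994·0.04927·0.09411) = 43.31922°
λ₂ = λ₁ + atan2(sin θ sin δ cos φ₁, cos δ − sin φ₁ sin φ₂) = -13.72292°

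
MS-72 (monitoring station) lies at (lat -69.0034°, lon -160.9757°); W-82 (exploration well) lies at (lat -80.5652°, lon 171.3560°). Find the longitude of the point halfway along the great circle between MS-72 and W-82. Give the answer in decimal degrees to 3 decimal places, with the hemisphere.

Bx = cos φ₂ cos Δλ = 0.145180,  By = cos φ₂ sin Δλ = -0.076119
φₘ = atan2(sin φ₁ + sin φ₂, √((cos φ₁ + Bx)² + By²)) = -75.14677°
λₘ = λ₁ + atan2(By, cos φ₁ + Bx) = -169.57268°

169.573°W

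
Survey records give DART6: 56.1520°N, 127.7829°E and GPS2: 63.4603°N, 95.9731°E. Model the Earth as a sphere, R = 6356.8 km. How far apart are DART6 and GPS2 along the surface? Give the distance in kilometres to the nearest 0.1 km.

1925.0 km

Δφ = 7.3083°,  Δλ = -31.8098°
a = sin²(Δφ/2) + cos φ₁ cos φ₂ sin²(Δλ/2) = 0.022752
c = 2·arcsin(√a) = 0.302832 rad = 17.3510°
d = R·c = 6356.8 × 0.302832 = 1925.0 km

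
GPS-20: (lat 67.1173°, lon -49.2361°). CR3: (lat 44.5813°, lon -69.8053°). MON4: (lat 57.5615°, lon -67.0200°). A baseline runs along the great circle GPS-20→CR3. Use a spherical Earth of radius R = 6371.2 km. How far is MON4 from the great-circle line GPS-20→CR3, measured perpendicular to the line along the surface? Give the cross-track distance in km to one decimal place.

305.7 km

δ₁₃ = central angle GPS-20→MON4 = 0.218804 rad  (haversine)
θ₁₃ = bearing GPS-20→MON4 = 229.004°,  θ₁₂ = bearing GPS-20→CR3 = 216.239°
dₓₜ = R·arcsin(sin δ₁₃ · sin(θ₁₃ − θ₁₂)) = 6371.2·arcsin(0.21706·sin(12.766°)) = 305.698 km
|dₓₜ| = 305.698 km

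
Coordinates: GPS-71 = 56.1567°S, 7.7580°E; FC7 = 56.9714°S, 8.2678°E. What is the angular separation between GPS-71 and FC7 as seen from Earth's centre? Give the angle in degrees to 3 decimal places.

0.862°

Δφ = -0.8147°,  Δλ = 0.5098°
a = sin²(Δφ/2) + cos φ₁ cos φ₂ sin²(Δλ/2) = 0.000057
c = 2·arcsin(√a) = 0.015041 rad = 0.8618°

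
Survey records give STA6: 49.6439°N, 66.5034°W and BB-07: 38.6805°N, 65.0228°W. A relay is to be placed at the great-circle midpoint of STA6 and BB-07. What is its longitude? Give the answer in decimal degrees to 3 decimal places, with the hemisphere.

Bx = cos φ₂ cos Δλ = 0.780383,  By = cos φ₂ sin Δλ = 0.020171
φₘ = atan2(sin φ₁ + sin φ₂, √((cos φ₁ + Bx)² + By²)) = 44.16457°
λₘ = λ₁ + atan2(By, cos φ₁ + Bx) = -65.69410°

65.694°W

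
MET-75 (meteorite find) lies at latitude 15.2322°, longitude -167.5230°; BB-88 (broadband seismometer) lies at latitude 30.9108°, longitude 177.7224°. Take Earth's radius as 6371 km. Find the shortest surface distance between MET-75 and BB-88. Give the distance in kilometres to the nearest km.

2301 km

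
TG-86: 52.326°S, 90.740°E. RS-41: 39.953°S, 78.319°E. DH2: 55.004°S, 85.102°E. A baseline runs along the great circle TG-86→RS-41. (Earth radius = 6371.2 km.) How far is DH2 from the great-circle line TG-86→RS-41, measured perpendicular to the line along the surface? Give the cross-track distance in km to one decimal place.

δ₁₃ = central angle TG-86→DH2 = 0.074687 rad  (haversine)
θ₁₃ = bearing TG-86→DH2 = 229.035°,  θ₁₂ = bearing TG-86→RS-41 = 320.507°
dₓₜ = R·arcsin(sin δ₁₃ · sin(θ₁₃ − θ₁₂)) = 6371.2·arcsin(0.07462·sin(-91.472°)) = -475.686 km
|dₓₜ| = 475.686 km

475.7 km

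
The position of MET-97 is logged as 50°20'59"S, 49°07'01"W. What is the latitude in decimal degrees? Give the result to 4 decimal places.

50.3497°S

50° + 20′/60 + 59″/3600 = 50 + 0.33333 + 0.01639 = 50.3497°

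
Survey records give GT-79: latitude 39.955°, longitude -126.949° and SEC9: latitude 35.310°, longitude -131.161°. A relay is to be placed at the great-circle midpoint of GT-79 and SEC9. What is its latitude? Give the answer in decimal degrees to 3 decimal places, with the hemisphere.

37.651°N

Bx = cos φ₂ cos Δλ = 0.813833,  By = cos φ₂ sin Δλ = -0.059936
φₘ = atan2(sin φ₁ + sin φ₂, √((cos φ₁ + Bx)² + By²)) = 37.65120°
λₘ = λ₁ + atan2(By, cos φ₁ + Bx) = -129.12088°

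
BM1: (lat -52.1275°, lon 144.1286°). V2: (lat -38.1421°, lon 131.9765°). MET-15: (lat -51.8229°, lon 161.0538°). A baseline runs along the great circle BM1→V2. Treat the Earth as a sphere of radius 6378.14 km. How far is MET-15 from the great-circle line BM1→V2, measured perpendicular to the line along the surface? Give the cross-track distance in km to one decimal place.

871.7 km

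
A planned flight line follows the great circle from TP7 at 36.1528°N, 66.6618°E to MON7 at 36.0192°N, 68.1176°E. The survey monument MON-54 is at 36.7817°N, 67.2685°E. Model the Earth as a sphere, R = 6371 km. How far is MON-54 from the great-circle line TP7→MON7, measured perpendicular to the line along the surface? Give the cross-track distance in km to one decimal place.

75.4 km

δ₁₃ = central angle TP7→MON-54 = 0.013892 rad  (haversine)
θ₁₃ = bearing TP7→MON-54 = 37.625°,  θ₁₂ = bearing TP7→MON7 = 96.050°
dₓₜ = R·arcsin(sin δ₁₃ · sin(θ₁₃ − θ₁₂)) = 6371·arcsin(0.01389·sin(-58.425°)) = -75.404 km
|dₓₜ| = 75.404 km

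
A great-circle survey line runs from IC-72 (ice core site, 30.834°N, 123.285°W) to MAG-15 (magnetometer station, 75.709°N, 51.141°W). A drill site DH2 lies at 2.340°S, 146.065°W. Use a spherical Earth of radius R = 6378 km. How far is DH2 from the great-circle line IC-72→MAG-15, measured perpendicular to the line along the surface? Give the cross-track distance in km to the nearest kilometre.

1460 km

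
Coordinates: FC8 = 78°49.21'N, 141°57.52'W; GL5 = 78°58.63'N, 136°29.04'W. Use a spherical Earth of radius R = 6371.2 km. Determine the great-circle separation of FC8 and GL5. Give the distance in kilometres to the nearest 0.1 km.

FC8: φ = +78.82017°, λ = -141.95867°
GL5: φ = +78.97717°, λ = -136.48400°
Δφ = 0.1570°,  Δλ = 5.4747°
a = sin²(Δφ/2) + cos φ₁ cos φ₂ sin²(Δλ/2) = 0.000086
c = 2·arcsin(√a) = 0.018594 rad = 1.0653°
d = R·c = 6371.2 × 0.018594 = 118.5 km

118.5 km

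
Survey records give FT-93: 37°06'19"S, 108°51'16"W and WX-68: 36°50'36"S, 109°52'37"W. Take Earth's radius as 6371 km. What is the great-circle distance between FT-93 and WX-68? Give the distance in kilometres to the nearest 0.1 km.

95.4 km

FT-93: φ = -37.10528°, λ = -108.85444°
WX-68: φ = -36.84333°, λ = -109.87694°
Δφ = 0.2619°,  Δλ = -1.0225°
a = sin²(Δφ/2) + cos φ₁ cos φ₂ sin²(Δλ/2) = 0.000056
c = 2·arcsin(√a) = 0.014972 rad = 0.8578°
d = R·c = 6371 × 0.014972 = 95.4 km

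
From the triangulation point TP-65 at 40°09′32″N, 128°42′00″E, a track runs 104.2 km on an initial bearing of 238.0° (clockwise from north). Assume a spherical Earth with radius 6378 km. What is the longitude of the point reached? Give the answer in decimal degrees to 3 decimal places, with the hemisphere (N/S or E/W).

127.669°E

TP-65: φ = +40.15889°, λ = +128.70000°
δ = d/R = 104.2/6378 = 0.016337 rad
φ₂ = arcsin(sin φ₁ cos δ + cos φ₁ sin δ cos θ)
   = arcsin(0.64491·0.99987 + 0.76426·0.01634·-0.52992) = 39.65826°
λ₂ = λ₁ + atan2(sin θ sin δ cos φ₁, cos δ − sin φ₁ sin φ₂) = 127.66886°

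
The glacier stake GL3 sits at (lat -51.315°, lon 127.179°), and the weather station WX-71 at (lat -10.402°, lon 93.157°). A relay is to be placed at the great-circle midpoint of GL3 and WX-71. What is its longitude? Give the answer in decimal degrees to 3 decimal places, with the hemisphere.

106.267°E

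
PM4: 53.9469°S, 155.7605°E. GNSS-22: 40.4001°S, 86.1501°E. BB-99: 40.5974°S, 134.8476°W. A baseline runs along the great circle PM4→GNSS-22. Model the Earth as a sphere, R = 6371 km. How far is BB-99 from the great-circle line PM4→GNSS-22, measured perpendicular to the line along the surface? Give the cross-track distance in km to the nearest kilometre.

2105 km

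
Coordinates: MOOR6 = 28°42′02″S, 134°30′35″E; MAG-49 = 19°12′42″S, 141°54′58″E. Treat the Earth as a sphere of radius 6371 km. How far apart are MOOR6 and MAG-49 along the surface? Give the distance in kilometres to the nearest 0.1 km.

1295.2 km

MOOR6: φ = -28.70056°, λ = +134.50972°
MAG-49: φ = -19.21167°, λ = +141.91611°
Δφ = 9.4889°,  Δλ = 7.4064°
a = sin²(Δφ/2) + cos φ₁ cos φ₂ sin²(Δλ/2) = 0.010297
c = 2·arcsin(√a) = 0.203293 rad = 11.6479°
d = R·c = 6371 × 0.203293 = 1295.2 km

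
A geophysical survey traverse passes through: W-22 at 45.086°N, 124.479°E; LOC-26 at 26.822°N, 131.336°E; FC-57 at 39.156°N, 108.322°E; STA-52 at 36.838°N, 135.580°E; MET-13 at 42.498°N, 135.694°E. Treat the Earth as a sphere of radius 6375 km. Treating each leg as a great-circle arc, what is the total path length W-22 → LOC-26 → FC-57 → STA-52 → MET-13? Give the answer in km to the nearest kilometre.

7684 km

W-22→LOC-26: c = 0.332848 rad, d = 2121.90 km
LOC-26→FC-57: c = 0.397990 rad, d = 2537.18 km
FC-57→STA-52: c = 0.375660 rad, d = 2394.83 km
STA-52→MET-13: c = 0.098797 rad, d = 629.83 km
Total = 2121.90 + 2537.18 + 2394.83 + 629.83 = 7683.75 km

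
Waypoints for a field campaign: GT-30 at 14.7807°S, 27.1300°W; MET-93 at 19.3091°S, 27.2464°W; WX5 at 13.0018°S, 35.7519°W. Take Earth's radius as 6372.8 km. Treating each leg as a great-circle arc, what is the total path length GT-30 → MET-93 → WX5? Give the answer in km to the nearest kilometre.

GT-30→MET-93: c = 0.079059 rad, d = 503.83 km
MET-93→WX5: c = 0.180057 rad, d = 1147.47 km
Total = 503.83 + 1147.47 = 1651.30 km

1651 km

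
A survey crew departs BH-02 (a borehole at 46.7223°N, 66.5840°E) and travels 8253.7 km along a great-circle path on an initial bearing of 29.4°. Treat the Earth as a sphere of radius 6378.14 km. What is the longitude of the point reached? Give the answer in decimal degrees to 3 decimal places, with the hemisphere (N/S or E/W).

161.574°W

δ = d/R = 8253.7/6378.14 = 1.294061 rad
φ₂ = arcsin(sin φ₁ cos δ + cos φ₁ sin δ cos θ)
   = arcsin(0.72804·0.27322 + 0.68554·0.96195·0.87121) = 50.66350°
λ₂ = λ₁ + atan2(sin θ sin δ cos φ₁, cos δ − sin φ₁ sin φ₂) = -161.57376°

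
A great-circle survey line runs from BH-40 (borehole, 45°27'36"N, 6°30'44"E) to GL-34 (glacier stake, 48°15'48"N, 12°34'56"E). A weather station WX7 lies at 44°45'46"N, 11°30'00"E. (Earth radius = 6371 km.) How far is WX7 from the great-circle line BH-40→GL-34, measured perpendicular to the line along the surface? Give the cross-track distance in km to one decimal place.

BH-40: φ = +45.46000°, λ = +6.51222°
GL-34: φ = +48.26333°, λ = +12.58222°
WX7: φ = +44.76278°, λ = +11.50000°
δ₁₃ = central angle BH-40→WX7 = 0.062619 rad  (haversine)
θ₁₃ = bearing BH-40→WX7 = 99.429°,  θ₁₂ = bearing BH-40→GL-34 = 53.775°
dₓₜ = R·arcsin(sin δ₁₃ · sin(θ₁₃ − θ₁₂)) = 6371·arcsin(0.06258·sin(45.654°)) = 285.208 km
|dₓₜ| = 285.208 km

285.2 km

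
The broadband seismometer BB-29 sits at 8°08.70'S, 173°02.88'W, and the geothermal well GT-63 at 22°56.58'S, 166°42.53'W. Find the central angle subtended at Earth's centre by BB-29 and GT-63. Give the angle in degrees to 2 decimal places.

16.00°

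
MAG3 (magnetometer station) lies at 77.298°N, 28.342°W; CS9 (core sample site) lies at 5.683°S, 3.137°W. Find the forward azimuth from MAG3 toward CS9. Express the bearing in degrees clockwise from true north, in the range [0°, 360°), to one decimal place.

Δλ = 25.2050°
y = sin Δλ · cos φ₂ = 0.423765
x = cos φ₁ sin φ₂ − sin φ₁ cos φ₂ cos Δλ = -0.900082
θ = atan2(y, x) = 154.7886° → 154.7886° (mod 360°)

154.8°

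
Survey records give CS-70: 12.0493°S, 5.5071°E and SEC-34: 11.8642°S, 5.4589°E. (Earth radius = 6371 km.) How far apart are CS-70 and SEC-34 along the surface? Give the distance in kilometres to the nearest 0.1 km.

21.2 km

Δφ = 0.1851°,  Δλ = -0.0482°
a = sin²(Δφ/2) + cos φ₁ cos φ₂ sin²(Δλ/2) = 0.000003
c = 2·arcsin(√a) = 0.003334 rad = 0.1910°
d = R·c = 6371 × 0.003334 = 21.2 km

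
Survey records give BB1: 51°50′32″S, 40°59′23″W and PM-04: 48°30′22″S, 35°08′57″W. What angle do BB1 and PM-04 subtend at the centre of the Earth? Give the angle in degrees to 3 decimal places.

BB1: φ = -51.84222°, λ = -40.98972°
PM-04: φ = -48.50611°, λ = -35.14917°
Δφ = 3.3361°,  Δλ = 5.8406°
a = sin²(Δφ/2) + cos φ₁ cos φ₂ sin²(Δλ/2) = 0.001910
c = 2·arcsin(√a) = 0.087430 rad = 5.0094°

5.009°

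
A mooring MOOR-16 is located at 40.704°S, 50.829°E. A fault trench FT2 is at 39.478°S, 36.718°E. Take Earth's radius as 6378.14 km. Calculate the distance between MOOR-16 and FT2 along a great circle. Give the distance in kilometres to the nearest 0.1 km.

1208.1 km

Δφ = 1.2260°,  Δλ = -14.1110°
a = sin²(Δφ/2) + cos φ₁ cos φ₂ sin²(Δλ/2) = 0.008943
c = 2·arcsin(√a) = 0.189415 rad = 10.8527°
d = R·c = 6378.14 × 0.189415 = 1208.1 km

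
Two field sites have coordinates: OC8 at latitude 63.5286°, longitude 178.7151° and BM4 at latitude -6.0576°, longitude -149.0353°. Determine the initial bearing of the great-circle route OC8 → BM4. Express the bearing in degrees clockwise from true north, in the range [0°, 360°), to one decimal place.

Δλ = 32.2496°
y = sin Δλ · cos φ₂ = 0.530629
x = cos φ₁ sin φ₂ − sin φ₁ cos φ₂ cos Δλ = -0.799875
θ = atan2(y, x) = 146.4401° → 146.4401° (mod 360°)

146.4°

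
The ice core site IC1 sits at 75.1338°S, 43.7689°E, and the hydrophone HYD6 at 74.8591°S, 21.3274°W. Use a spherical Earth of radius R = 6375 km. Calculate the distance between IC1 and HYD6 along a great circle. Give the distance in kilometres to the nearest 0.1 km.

1781.8 km

Δφ = 0.2747°,  Δλ = -65.0963°
a = sin²(Δφ/2) + cos φ₁ cos φ₂ sin²(Δλ/2) = 0.019403
c = 2·arcsin(√a) = 0.279496 rad = 16.0139°
d = R·c = 6375 × 0.279496 = 1781.8 km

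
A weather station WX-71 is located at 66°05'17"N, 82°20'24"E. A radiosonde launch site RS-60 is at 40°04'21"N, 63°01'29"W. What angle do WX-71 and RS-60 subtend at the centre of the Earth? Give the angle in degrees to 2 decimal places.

70.53°

WX-71: φ = +66.08806°, λ = +82.34000°
RS-60: φ = +40.07250°, λ = -63.02472°
Δφ = -26.0156°,  Δλ = -145.3647°
a = sin²(Δφ/2) + cos φ₁ cos φ₂ sin²(Δλ/2) = 0.333352
c = 2·arcsin(√a) = 1.230998 rad = 70.5310°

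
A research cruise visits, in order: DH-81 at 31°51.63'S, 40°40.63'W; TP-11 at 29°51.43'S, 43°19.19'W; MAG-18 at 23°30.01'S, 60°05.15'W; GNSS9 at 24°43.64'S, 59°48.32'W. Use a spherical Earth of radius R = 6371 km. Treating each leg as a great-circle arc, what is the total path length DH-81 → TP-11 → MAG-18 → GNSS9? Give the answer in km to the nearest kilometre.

2283 km

DH-81: φ = -31.86050°, λ = -40.67717°
TP-11: φ = -29.85717°, λ = -43.31983°
MAG-18: φ = -23.50017°, λ = -60.08583°
GNSS9: φ = -24.72733°, λ = -59.80533°
DH-81→TP-11: c = 0.052819 rad, d = 336.51 km
TP-11→MAG-18: c = 0.283643 rad, d = 1807.09 km
MAG-18→GNSS9: c = 0.021879 rad, d = 139.39 km
Total = 336.51 + 1807.09 + 139.39 = 2282.99 km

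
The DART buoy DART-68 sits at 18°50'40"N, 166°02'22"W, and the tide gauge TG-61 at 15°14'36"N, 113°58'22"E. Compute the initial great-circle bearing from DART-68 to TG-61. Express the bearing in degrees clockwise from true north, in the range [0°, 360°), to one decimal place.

DART-68: φ = +18.84444°, λ = -166.03944°
TG-61: φ = +15.24333°, λ = +113.97278°
Δλ = -79.9878°
y = sin Δλ · cos φ₂ = -0.950124
x = cos φ₁ sin φ₂ − sin φ₁ cos φ₂ cos Δλ = 0.194646
θ = atan2(y, x) = -78.4224° → 281.5776° (mod 360°)

281.6°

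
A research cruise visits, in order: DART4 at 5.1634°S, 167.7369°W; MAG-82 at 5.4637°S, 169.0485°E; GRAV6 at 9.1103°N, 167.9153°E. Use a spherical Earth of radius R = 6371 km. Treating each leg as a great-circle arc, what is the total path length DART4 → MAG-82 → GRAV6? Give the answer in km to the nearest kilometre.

DART4→MAG-82: c = 0.403440 rad, d = 2570.31 km
MAG-82→GRAV6: c = 0.255127 rad, d = 1625.41 km
Total = 2570.31 + 1625.41 = 4195.73 km

4196 km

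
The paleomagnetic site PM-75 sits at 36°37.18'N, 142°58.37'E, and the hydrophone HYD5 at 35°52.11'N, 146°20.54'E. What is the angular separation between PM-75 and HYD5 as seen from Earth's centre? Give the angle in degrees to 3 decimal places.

PM-75: φ = +36.61967°, λ = +142.97283°
HYD5: φ = +35.86850°, λ = +146.34233°
Δφ = -0.7512°,  Δλ = 3.3695°
a = sin²(Δφ/2) + cos φ₁ cos φ₂ sin²(Δλ/2) = 0.000605
c = 2·arcsin(√a) = 0.049205 rad = 2.8192°

2.819°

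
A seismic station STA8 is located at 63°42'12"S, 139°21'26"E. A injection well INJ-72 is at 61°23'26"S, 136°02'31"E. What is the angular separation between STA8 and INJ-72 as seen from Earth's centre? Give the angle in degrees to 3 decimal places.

STA8: φ = -63.70333°, λ = +139.35722°
INJ-72: φ = -61.39056°, λ = +136.04194°
Δφ = 2.3128°,  Δλ = -3.3153°
a = sin²(Δφ/2) + cos φ₁ cos φ₂ sin²(Δλ/2) = 0.000585
c = 2·arcsin(√a) = 0.048370 rad = 2.7714°

2.771°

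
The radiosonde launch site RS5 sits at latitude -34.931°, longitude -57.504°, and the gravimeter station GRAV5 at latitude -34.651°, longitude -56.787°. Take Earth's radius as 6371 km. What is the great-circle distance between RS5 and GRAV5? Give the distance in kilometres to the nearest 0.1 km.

72.5 km

Δφ = 0.2800°,  Δλ = 0.7170°
a = sin²(Δφ/2) + cos φ₁ cos φ₂ sin²(Δλ/2) = 0.000032
c = 2·arcsin(√a) = 0.011380 rad = 0.6520°
d = R·c = 6371 × 0.011380 = 72.5 km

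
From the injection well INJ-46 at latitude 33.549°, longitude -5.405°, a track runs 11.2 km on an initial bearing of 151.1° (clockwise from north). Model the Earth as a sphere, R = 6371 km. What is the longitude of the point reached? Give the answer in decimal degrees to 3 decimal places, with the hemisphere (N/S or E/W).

δ = d/R = 11.2/6371 = 0.001758 rad
φ₂ = arcsin(sin φ₁ cos δ + cos φ₁ sin δ cos θ)
   = arcsin(0.55265·1.00000 + 0.83341·0.00176·-0.87546) = 33.46081°
λ₂ = λ₁ + atan2(sin θ sin δ cos φ₁, cos δ − sin φ₁ sin φ₂) = -5.34665°

5.347°W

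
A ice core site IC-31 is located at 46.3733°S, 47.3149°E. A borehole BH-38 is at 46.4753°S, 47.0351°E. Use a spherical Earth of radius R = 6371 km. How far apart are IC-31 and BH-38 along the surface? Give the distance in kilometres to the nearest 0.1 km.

24.3 km

Δφ = -0.1020°,  Δλ = -0.2798°
a = sin²(Δφ/2) + cos φ₁ cos φ₂ sin²(Δλ/2) = 0.000004
c = 2·arcsin(√a) = 0.003808 rad = 0.2182°
d = R·c = 6371 × 0.003808 = 24.3 km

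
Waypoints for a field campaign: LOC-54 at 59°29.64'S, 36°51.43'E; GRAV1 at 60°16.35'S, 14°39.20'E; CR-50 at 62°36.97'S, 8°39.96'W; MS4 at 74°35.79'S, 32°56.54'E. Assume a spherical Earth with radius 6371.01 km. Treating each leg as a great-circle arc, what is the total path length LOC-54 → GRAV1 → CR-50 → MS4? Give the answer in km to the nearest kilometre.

4571 km

LOC-54: φ = -59.49400°, λ = +36.85717°
GRAV1: φ = -60.27250°, λ = +14.65333°
CR-50: φ = -62.61617°, λ = -8.66600°
MS4: φ = -74.59650°, λ = +32.94233°
LOC-54→GRAV1: c = 0.193997 rad, d = 1235.96 km
GRAV1→CR-50: c = 0.197641 rad, d = 1259.17 km
CR-50→MS4: c = 0.325798 rad, d = 2075.66 km
Total = 1235.96 + 1259.17 + 2075.66 = 4570.79 km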